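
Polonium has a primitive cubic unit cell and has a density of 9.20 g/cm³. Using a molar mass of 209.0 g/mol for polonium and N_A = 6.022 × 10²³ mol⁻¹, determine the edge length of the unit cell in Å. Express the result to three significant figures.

3.35 Å

With Z = 1 atom per simple cubic cell, a³ = Z·M/(N_A·ρ) = 1 × 209.0 / (6.022 × 10²³ × 9.200 g/cm³) = 3.772 × 10^-23 cm³.
a = (3.772 × 10^-23)^(1/3) = 3.354 × 10^-8 cm = 3.35 Å.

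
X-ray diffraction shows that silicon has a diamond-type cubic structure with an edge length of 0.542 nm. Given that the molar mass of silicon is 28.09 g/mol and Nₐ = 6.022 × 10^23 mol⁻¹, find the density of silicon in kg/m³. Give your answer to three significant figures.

A diamond cubic unit cell contains Z = 8 atoms.
Cell volume: a³ = (0.542 nm)³ = (5.420 × 10^-8 cm)³ = 1.592 × 10^-22 cm³.
ρ = Z·M/(N_A·a³) = 8 × 28.09 / (6.022 × 10²³ × 1.592 × 10^-22) = 2.344 g/cm³ = 2340 kg/m³.

2340 kg/m³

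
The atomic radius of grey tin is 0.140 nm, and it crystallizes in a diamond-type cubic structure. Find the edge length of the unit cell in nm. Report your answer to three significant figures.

0.647 nm

In a diamond cubic lattice, nearest neighbors lie along the body diagonal with √3·a = 8r.
a = 8r/√3 = 8 × 0.140 / 1.7321 = 0.647 nm.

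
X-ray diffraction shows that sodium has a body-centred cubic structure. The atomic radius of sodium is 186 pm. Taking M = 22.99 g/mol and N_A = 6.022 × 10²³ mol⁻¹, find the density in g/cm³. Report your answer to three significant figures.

In a BCC lattice, atoms touch along the body diagonal, so √3·a = 4r, giving a = 429.5 pm = 4.295 × 10^-8 cm.
With Z = 2, ρ = Z·M/(N_A·a³) = 2 × 22.99 / (6.022 × 10²³ × 7.926 × 10^-23) = 0.9634 g/cm³.

0.963 g/cm³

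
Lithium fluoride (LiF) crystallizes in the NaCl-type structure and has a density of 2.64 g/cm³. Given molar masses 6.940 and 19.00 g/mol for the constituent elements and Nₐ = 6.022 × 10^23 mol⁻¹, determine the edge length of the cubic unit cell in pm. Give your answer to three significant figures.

403 pm

M(LiF) = 25.94 g/mol; Z = 4 formula units per cell.
a³ = Z·M/(N_A·ρ) = 4 × 25.94 / (6.022 × 10²³ × 2.64) = 6.527 × 10^-23 cm³, so a = 4.026 × 10^-8 cm = 403 pm.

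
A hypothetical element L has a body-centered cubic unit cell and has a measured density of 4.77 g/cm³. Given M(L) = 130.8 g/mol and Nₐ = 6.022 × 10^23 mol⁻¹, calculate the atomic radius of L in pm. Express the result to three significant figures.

For a BCC cell (Z = 2), a³ = Z·M/(N_A·ρ) = 2 × 130.8 / (6.022 × 10²³ × 4.770) = 9.107 × 10^-23 cm³, so a = 4.499 × 10^-8 cm = 449.9 pm.
Atoms touch along the body diagonal, so √3·a = 4r, so r = 0.4330 × a = 195 pm.

195 pm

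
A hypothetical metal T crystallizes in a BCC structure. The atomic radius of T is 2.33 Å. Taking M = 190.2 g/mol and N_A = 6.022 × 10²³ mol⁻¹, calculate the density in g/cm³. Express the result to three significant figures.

4.05 g/cm³

In a BCC lattice, atoms touch along the body diagonal, so √3·a = 4r, giving a = 5.381 Å = 5.381 × 10^-8 cm.
With Z = 2, ρ = Z·M/(N_A·a³) = 2 × 190.2 / (6.022 × 10²³ × 1.558 × 10^-22) = 4.054 g/cm³.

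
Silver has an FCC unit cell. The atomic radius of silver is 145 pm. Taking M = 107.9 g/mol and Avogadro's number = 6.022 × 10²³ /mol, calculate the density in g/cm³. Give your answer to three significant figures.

10.4 g/cm³

In an FCC lattice, atoms touch along the face diagonal, so √2·a = 4r, giving a = 410.1 pm = 4.101 × 10^-8 cm.
With Z = 4, ρ = Z·M/(N_A·a³) = 4 × 107.9 / (6.022 × 10²³ × 6.898 × 10^-23) = 10.39 g/cm³.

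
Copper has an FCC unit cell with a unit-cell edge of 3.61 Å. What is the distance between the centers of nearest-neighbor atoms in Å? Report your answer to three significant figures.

2.55 Å

In an FCC structure, atoms touch along the face diagonal, so √2·a = 4r; the nearest-neighbor distance equals 2r = 0.7071·a.
d = 0.7071 × 3.61 = 2.55 Å.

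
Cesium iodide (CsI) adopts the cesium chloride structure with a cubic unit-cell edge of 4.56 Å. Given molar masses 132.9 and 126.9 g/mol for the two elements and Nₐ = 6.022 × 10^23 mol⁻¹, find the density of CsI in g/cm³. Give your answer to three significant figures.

The cesium chloride structure contains Z = 1 formula unit per cell; M(CsI) = 132.9 + 126.9 = 259.8 g/mol.
a³ = (4.560 × 10^-8 cm)³ = 9.482 × 10^-23 cm³.
ρ = 1 × 259.8 / (6.022 × 10²³ × 9.482 × 10^-23) = 4.550 g/cm³.

4.55 g/cm³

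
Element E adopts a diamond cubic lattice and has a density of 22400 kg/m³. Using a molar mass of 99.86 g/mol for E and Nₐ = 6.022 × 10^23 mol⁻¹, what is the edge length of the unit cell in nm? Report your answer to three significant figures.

With Z = 8 atoms per diamond cubic cell, a³ = Z·M/(N_A·ρ) = 8 × 99.86 / (6.022 × 10²³ × 22.40 g/cm³) = 5.922 × 10^-23 cm³.
a = (5.922 × 10^-23)^(1/3) = 3.898 × 10^-8 cm = 0.390 nm.

0.390 nm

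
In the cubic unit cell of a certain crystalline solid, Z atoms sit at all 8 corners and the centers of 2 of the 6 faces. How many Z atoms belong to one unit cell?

Corner atoms are shared by 8 cells (1/8 each), face atoms by 2 (1/2 each).
Net atoms = 8 × 1/8 + 2 × 1/2 = 1 + 1 = 2.

2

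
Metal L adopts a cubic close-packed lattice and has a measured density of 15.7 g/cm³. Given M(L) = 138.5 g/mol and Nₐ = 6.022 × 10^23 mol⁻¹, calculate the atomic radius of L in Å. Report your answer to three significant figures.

For an FCC cell (Z = 4), a³ = Z·M/(N_A·ρ) = 4 × 138.5 / (6.022 × 10²³ × 15.70) = 5.860 × 10^-23 cm³, so a = 3.884 × 10^-8 cm = 3.884 Å.
Atoms touch along the face diagonal, so √2·a = 4r, so r = 0.3536 × a = 1.37 Å.

1.37 Å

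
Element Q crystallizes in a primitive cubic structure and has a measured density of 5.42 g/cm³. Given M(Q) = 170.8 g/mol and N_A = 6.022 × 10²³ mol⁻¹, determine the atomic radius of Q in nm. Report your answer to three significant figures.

0.187 nm

For a simple cubic cell (Z = 1), a³ = Z·M/(N_A·ρ) = 1 × 170.8 / (6.022 × 10²³ × 5.420) = 5.233 × 10^-23 cm³, so a = 3.740 × 10^-8 cm = 0.3740 nm.
Atoms touch along the cell edge, so a = 2r, so r = 0.5000 × a = 0.187 nm.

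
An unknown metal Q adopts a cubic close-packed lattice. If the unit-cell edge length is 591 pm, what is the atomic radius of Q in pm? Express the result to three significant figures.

209 pm

In an FCC lattice, atoms touch along the face diagonal, so √2·a = 4r.
r = √2·a/4 = 1.4142 × 591 / 4 = 209 pm.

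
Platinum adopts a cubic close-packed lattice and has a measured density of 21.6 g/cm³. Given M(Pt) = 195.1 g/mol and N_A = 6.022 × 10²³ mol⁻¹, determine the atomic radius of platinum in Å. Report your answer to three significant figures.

1.38 Å

For an FCC cell (Z = 4), a³ = Z·M/(N_A·ρ) = 4 × 195.1 / (6.022 × 10²³ × 21.60) = 6.000 × 10^-23 cm³, so a = 3.915 × 10^-8 cm = 3.915 Å.
Atoms touch along the face diagonal, so √2·a = 4r, so r = 0.3536 × a = 1.38 Å.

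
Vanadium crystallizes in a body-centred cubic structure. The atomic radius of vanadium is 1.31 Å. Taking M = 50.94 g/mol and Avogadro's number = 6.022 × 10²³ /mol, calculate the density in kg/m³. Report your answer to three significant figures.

6110 kg/m³

In a BCC lattice, atoms touch along the body diagonal, so √3·a = 4r, giving a = 3.025 Å = 3.025 × 10^-8 cm.
With Z = 2, ρ = Z·M/(N_A·a³) = 2 × 50.94 / (6.022 × 10²³ × 2.769 × 10^-23) = 6.110 g/cm³ = 6110 kg/m³.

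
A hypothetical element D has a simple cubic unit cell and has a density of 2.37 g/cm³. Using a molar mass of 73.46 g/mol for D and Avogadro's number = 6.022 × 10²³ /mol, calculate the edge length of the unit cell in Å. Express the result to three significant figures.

With Z = 1 atom per simple cubic cell, a³ = Z·M/(N_A·ρ) = 1 × 73.46 / (6.022 × 10²³ × 2.370 g/cm³) = 5.147 × 10^-23 cm³.
a = (5.147 × 10^-23)^(1/3) = 3.720 × 10^-8 cm = 3.72 Å.

3.72 Å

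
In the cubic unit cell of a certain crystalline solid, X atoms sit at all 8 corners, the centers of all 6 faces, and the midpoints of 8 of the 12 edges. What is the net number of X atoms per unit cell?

Corner atoms are shared by 8 cells (1/8 each), face atoms by 2 (1/2 each), edge atoms by 4 (1/4 each).
Net atoms = 8 × 1/8 + 6 × 1/2 + 8 × 1/4 = 1 + 3 + 2 = 6.

6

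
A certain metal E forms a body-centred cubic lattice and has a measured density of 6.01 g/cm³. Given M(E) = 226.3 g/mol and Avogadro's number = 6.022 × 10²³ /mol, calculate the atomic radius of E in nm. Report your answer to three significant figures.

0.217 nm

For a BCC cell (Z = 2), a³ = Z·M/(N_A·ρ) = 2 × 226.3 / (6.022 × 10²³ × 6.010) = 1.251 × 10^-22 cm³, so a = 5.001 × 10^-8 cm = 0.5001 nm.
Atoms touch along the body diagonal, so √3·a = 4r, so r = 0.4330 × a = 0.217 nm.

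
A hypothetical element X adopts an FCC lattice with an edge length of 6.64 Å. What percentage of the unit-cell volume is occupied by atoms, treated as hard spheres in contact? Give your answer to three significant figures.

74.0%

In an FCC lattice atoms touch along the face diagonal, so √2·a = 4r, so r = 0.3536a = 2.348 Å.
Packing fraction = Z·(4/3)πr³ / a³ = 4 × (4/3)π × (2.348)³ / (6.64)³ = 0.7405 = 74.0%.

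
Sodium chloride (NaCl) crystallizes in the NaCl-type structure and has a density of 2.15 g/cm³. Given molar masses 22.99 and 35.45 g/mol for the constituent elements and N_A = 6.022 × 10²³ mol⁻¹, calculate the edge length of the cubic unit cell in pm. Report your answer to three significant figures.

M(NaCl) = 58.44 g/mol; Z = 4 formula units per cell.
a³ = Z·M/(N_A·ρ) = 4 × 58.44 / (6.022 × 10²³ × 2.15) = 1.805 × 10^-22 cm³, so a = 5.652 × 10^-8 cm = 565 pm.

565 pm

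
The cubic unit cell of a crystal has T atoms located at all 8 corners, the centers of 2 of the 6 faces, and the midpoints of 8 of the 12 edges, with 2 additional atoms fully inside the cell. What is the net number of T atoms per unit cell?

Corner atoms are shared by 8 cells (1/8 each), face atoms by 2 (1/2 each), edge atoms by 4 (1/4 each), interior atoms are unshared.
Net atoms = 8 × 1/8 + 2 × 1/2 + 8 × 1/4 + 2 = 1 + 1 + 2 + 2 = 6.

6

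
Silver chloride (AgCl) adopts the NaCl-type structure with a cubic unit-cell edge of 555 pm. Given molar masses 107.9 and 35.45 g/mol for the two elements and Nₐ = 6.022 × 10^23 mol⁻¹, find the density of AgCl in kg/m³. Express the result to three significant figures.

5570 kg/m³

The NaCl-type structure contains Z = 4 formula units per cell; M(AgCl) = 107.9 + 35.45 = 143.35 g/mol.
a³ = (5.550 × 10^-8 cm)³ = 1.710 × 10^-22 cm³.
ρ = 4 × 143.35 / (6.022 × 10²³ × 1.710 × 10^-22) = 5.570 g/cm³ = 5570 kg/m³.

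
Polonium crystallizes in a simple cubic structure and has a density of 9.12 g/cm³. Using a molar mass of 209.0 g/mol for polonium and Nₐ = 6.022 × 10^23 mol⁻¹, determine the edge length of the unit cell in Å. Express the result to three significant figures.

3.36 Å

With Z = 1 atom per simple cubic cell, a³ = Z·M/(N_A·ρ) = 1 × 209.0 / (6.022 × 10²³ × 9.120 g/cm³) = 3.805 × 10^-23 cm³.
a = (3.805 × 10^-23)^(1/3) = 3.364 × 10^-8 cm = 3.36 Å.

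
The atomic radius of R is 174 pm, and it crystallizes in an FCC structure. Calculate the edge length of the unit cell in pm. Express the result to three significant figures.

492 pm

In an FCC lattice, atoms touch along the face diagonal, so √2·a = 4r.
a = 4r/√2 = 4 × 174 / 1.4142 = 492 pm.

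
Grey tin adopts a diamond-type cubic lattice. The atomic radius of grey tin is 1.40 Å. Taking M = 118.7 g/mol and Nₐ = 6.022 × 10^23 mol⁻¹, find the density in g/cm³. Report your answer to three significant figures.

5.83 g/cm³

In a diamond cubic lattice, nearest neighbors lie along the body diagonal with √3·a = 8r, giving a = 6.466 Å = 6.466 × 10^-8 cm.
With Z = 8, ρ = Z·M/(N_A·a³) = 8 × 118.7 / (6.022 × 10²³ × 2.704 × 10^-22) = 5.832 g/cm³.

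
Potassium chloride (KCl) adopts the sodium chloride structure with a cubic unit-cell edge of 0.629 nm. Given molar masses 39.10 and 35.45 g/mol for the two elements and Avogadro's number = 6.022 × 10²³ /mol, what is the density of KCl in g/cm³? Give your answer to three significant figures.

1.99 g/cm³

The sodium chloride structure contains Z = 4 formula units per cell; M(KCl) = 39.10 + 35.45 = 74.55 g/mol.
a³ = (6.290 × 10^-8 cm)³ = 2.489 × 10^-22 cm³.
ρ = 4 × 74.55 / (6.022 × 10²³ × 2.489 × 10^-22) = 1.990 g/cm³.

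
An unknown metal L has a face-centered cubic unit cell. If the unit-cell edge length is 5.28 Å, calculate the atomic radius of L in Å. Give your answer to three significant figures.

1.87 Å

In an FCC lattice, atoms touch along the face diagonal, so √2·a = 4r.
r = √2·a/4 = 1.4142 × 5.28 / 4 = 1.87 Å.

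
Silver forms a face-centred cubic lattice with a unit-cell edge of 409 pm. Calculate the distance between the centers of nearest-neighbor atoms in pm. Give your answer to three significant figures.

In an FCC structure, atoms touch along the face diagonal, so √2·a = 4r; the nearest-neighbor distance equals 2r = 0.7071·a.
d = 0.7071 × 409 = 289 pm.

289 pm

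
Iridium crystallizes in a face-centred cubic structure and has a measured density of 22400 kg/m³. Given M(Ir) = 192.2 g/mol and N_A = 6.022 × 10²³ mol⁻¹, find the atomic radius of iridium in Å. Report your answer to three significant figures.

1.36 Å

For an FCC cell (Z = 4), a³ = Z·M/(N_A·ρ) = 4 × 192.2 / (6.022 × 10²³ × 22.40) = 5.699 × 10^-23 cm³, so a = 3.848 × 10^-8 cm = 3.848 Å.
Atoms touch along the face diagonal, so √2·a = 4r, so r = 0.3536 × a = 1.36 Å.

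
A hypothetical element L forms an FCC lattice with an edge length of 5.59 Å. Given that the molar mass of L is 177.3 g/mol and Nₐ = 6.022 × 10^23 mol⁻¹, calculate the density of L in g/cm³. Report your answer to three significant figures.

An FCC unit cell contains Z = 4 atoms.
Cell volume: a³ = (5.59 Å)³ = (5.590 × 10^-8 cm)³ = 1.747 × 10^-22 cm³.
ρ = Z·M/(N_A·a³) = 4 × 177.3 / (6.022 × 10²³ × 1.747 × 10^-22) = 6.742 g/cm³.

6.74 g/cm³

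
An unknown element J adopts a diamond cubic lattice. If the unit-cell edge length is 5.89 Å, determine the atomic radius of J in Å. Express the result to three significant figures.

1.28 Å

In a diamond cubic lattice, nearest neighbors lie along the body diagonal with √3·a = 8r.
r = √3·a/8 = 1.7321 × 5.89 / 8 = 1.28 Å.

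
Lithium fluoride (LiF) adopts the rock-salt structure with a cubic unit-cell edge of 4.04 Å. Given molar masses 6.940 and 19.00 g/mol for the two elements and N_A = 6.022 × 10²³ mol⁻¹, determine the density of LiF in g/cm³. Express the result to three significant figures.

The rock-salt structure contains Z = 4 formula units per cell; M(LiF) = 6.940 + 19.00 = 25.94 g/mol.
a³ = (4.040 × 10^-8 cm)³ = 6.594 × 10^-23 cm³.
ρ = 4 × 25.94 / (6.022 × 10²³ × 6.594 × 10^-23) = 2.613 g/cm³.

2.61 g/cm³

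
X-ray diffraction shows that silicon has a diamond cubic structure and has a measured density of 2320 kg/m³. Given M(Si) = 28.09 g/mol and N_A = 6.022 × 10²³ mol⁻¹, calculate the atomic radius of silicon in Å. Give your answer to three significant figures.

For a diamond cubic cell (Z = 8), a³ = Z·M/(N_A·ρ) = 8 × 28.09 / (6.022 × 10²³ × 2.320) = 1.608 × 10^-22 cm³, so a = 5.438 × 10^-8 cm = 5.438 Å.
Nearest neighbors lie along the body diagonal with √3·a = 8r, so r = 0.2165 × a = 1.18 Å.

1.18 Å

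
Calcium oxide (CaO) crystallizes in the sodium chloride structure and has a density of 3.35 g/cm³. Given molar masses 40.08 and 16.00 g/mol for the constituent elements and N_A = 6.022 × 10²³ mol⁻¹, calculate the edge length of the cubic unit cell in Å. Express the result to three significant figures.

4.81 Å

M(CaO) = 56.08 g/mol; Z = 4 formula units per cell.
a³ = Z·M/(N_A·ρ) = 4 × 56.08 / (6.022 × 10²³ × 3.35) = 1.112 × 10^-22 cm³, so a = 4.809 × 10^-8 cm = 4.81 Å.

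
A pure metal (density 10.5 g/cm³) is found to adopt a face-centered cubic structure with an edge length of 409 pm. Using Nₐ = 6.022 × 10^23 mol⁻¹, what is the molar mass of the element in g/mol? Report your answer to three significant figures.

An FCC cell has Z = 4 atoms; a = 4.090 × 10^-8 cm.
M = ρ·N_A·a³/Z = 10.5 × 6.022 × 10²³ × 6.842 × 10^-23 / 4 = 108 g/mol.

108 g/mol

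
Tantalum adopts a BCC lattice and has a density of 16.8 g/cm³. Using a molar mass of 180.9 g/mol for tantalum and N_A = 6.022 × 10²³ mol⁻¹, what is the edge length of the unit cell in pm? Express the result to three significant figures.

329 pm

With Z = 2 atoms per BCC cell, a³ = Z·M/(N_A·ρ) = 2 × 180.9 / (6.022 × 10²³ × 16.80 g/cm³) = 3.576 × 10^-23 cm³.
a = (3.576 × 10^-23)^(1/3) = 3.295 × 10^-8 cm = 329 pm.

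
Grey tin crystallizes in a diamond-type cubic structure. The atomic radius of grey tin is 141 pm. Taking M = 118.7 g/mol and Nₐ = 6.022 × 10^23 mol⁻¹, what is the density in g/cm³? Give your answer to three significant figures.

In a diamond cubic lattice, nearest neighbors lie along the body diagonal with √3·a = 8r, giving a = 651.3 pm = 6.513 × 10^-8 cm.
With Z = 8, ρ = Z·M/(N_A·a³) = 8 × 118.7 / (6.022 × 10²³ × 2.762 × 10^-22) = 5.709 g/cm³.

5.71 g/cm³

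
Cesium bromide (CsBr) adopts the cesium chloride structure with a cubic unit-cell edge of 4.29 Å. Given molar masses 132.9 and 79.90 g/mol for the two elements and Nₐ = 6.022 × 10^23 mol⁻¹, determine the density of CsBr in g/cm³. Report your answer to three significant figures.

4.48 g/cm³

The cesium chloride structure contains Z = 1 formula unit per cell; M(CsBr) = 132.9 + 79.90 = 212.8 g/mol.
a³ = (4.290 × 10^-8 cm)³ = 7.895 × 10^-23 cm³.
ρ = 1 × 212.8 / (6.022 × 10²³ × 7.895 × 10^-23) = 4.476 g/cm³.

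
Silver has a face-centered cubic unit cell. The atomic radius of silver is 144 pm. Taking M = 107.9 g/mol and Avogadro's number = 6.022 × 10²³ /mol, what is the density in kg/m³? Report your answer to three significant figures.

10600 kg/m³

In an FCC lattice, atoms touch along the face diagonal, so √2·a = 4r, giving a = 407.3 pm = 4.073 × 10^-8 cm.
With Z = 4, ρ = Z·M/(N_A·a³) = 4 × 107.9 / (6.022 × 10²³ × 6.757 × 10^-23) = 10.61 g/cm³ = 10600 kg/m³.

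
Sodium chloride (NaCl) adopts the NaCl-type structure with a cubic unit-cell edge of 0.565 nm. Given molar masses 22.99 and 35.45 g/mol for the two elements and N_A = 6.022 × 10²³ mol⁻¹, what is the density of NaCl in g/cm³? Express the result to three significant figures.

The NaCl-type structure contains Z = 4 formula units per cell; M(NaCl) = 22.99 + 35.45 = 58.44 g/mol.
a³ = (5.650 × 10^-8 cm)³ = 1.804 × 10^-22 cm³.
ρ = 4 × 58.44 / (6.022 × 10²³ × 1.804 × 10^-22) = 2.152 g/cm³.

2.15 g/cm³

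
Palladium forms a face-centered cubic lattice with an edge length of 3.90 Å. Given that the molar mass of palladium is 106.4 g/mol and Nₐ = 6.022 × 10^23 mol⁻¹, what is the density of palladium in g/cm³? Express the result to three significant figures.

11.9 g/cm³

An FCC unit cell contains Z = 4 atoms.
Cell volume: a³ = (3.90 Å)³ = (3.900 × 10^-8 cm)³ = 5.932 × 10^-23 cm³.
ρ = Z·M/(N_A·a³) = 4 × 106.4 / (6.022 × 10²³ × 5.932 × 10^-23) = 11.91 g/cm³.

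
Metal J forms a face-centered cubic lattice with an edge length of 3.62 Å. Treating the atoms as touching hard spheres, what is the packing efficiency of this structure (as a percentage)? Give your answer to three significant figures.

74.0%

In an FCC lattice atoms touch along the face diagonal, so √2·a = 4r, so r = 0.3536a = 1.280 Å.
Packing fraction = Z·(4/3)πr³ / a³ = 4 × (4/3)π × (1.280)³ / (3.62)³ = 0.7405 = 74.0%.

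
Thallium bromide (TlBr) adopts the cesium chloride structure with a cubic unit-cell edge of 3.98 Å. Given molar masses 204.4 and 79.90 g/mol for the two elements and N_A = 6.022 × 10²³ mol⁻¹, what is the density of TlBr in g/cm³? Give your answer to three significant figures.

The cesium chloride structure contains Z = 1 formula unit per cell; M(TlBr) = 204.4 + 79.90 = 284.3 g/mol.
a³ = (3.980 × 10^-8 cm)³ = 6.304 × 10^-23 cm³.
ρ = 1 × 284.3 / (6.022 × 10²³ × 6.304 × 10^-23) = 7.488 g/cm³.

7.49 g/cm³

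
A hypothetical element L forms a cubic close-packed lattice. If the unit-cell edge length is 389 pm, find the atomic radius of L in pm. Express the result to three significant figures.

In an FCC lattice, atoms touch along the face diagonal, so √2·a = 4r.
r = √2·a/4 = 1.4142 × 389 / 4 = 138 pm.

138 pm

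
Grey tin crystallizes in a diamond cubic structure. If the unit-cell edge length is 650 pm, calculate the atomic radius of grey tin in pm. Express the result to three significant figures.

141 pm

In a diamond cubic lattice, nearest neighbors lie along the body diagonal with √3·a = 8r.
r = √3·a/8 = 1.7321 × 650 / 8 = 141 pm.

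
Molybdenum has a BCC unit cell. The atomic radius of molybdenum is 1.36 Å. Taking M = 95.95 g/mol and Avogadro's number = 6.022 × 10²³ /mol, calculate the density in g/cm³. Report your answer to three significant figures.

In a BCC lattice, atoms touch along the body diagonal, so √3·a = 4r, giving a = 3.141 Å = 3.141 × 10^-8 cm.
With Z = 2, ρ = Z·M/(N_A·a³) = 2 × 95.95 / (6.022 × 10²³ × 3.098 × 10^-23) = 10.29 g/cm³.

10.3 g/cm³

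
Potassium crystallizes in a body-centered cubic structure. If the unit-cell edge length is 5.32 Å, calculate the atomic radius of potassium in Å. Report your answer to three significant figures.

2.30 Å

In a BCC lattice, atoms touch along the body diagonal, so √3·a = 4r.
r = √3·a/4 = 1.7321 × 5.32 / 4 = 2.30 Å.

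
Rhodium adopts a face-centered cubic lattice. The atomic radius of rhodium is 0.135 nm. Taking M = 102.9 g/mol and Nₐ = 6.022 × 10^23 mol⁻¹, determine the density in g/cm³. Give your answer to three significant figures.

In an FCC lattice, atoms touch along the face diagonal, so √2·a = 4r, giving a = 0.3818 nm = 3.818 × 10^-8 cm.
With Z = 4, ρ = Z·M/(N_A·a³) = 4 × 102.9 / (6.022 × 10²³ × 5.567 × 10^-23) = 12.28 g/cm³.

12.3 g/cm³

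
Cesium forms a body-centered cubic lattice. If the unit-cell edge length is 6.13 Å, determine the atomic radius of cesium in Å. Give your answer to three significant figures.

In a BCC lattice, atoms touch along the body diagonal, so √3·a = 4r.
r = √3·a/4 = 1.7321 × 6.13 / 4 = 2.65 Å.

2.65 Å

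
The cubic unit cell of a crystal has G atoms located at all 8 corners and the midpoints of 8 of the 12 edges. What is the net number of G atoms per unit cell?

Corner atoms are shared by 8 cells (1/8 each), edge atoms by 4 (1/4 each).
Net atoms = 8 × 1/8 + 8 × 1/4 = 1 + 2 = 3.

3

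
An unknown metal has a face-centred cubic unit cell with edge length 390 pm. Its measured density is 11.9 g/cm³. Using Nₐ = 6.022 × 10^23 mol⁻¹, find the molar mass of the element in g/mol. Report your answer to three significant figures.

106 g/mol

An FCC cell has Z = 4 atoms; a = 3.900 × 10^-8 cm.
M = ρ·N_A·a³/Z = 11.9 × 6.022 × 10²³ × 5.932 × 10^-23 / 4 = 106 g/mol.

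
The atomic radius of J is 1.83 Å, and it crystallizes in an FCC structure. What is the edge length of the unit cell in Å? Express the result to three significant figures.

In an FCC lattice, atoms touch along the face diagonal, so √2·a = 4r.
a = 4r/√2 = 4 × 1.83 / 1.4142 = 5.18 Å.

5.18 Å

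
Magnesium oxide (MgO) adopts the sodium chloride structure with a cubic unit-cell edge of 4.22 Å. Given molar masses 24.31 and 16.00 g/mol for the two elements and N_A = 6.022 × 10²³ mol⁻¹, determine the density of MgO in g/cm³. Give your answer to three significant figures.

3.56 g/cm³

The sodium chloride structure contains Z = 4 formula units per cell; M(MgO) = 24.31 + 16.00 = 40.31 g/mol.
a³ = (4.220 × 10^-8 cm)³ = 7.515 × 10^-23 cm³.
ρ = 4 × 40.31 / (6.022 × 10²³ × 7.515 × 10^-23) = 3.563 g/cm³.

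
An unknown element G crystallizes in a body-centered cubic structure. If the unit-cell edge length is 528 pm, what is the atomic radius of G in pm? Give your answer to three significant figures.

229 pm

In a BCC lattice, atoms touch along the body diagonal, so √3·a = 4r.
r = √3·a/4 = 1.7321 × 528 / 4 = 229 pm.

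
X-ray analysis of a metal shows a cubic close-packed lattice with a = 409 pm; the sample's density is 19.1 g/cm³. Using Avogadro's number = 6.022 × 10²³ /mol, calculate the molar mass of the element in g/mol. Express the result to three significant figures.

An FCC cell has Z = 4 atoms; a = 4.090 × 10^-8 cm.
M = ρ·N_A·a³/Z = 19.1 × 6.022 × 10²³ × 6.842 × 10^-23 / 4 = 197 g/mol.

197 g/mol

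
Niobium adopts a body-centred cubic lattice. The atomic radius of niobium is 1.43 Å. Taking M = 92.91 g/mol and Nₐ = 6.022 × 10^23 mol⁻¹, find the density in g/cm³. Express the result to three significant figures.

8.57 g/cm³

In a BCC lattice, atoms touch along the body diagonal, so √3·a = 4r, giving a = 3.302 Å = 3.302 × 10^-8 cm.
With Z = 2, ρ = Z·M/(N_A·a³) = 2 × 92.91 / (6.022 × 10²³ × 3.602 × 10^-23) = 8.567 g/cm³.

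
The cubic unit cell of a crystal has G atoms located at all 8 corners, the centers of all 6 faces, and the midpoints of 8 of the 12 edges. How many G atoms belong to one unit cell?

Corner atoms are shared by 8 cells (1/8 each), face atoms by 2 (1/2 each), edge atoms by 4 (1/4 each).
Net atoms = 8 × 1/8 + 6 × 1/2 + 8 × 1/4 = 1 + 3 + 2 = 6.

6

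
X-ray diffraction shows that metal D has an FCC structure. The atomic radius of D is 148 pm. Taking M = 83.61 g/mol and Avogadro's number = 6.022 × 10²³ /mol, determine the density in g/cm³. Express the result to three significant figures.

7.57 g/cm³

In an FCC lattice, atoms touch along the face diagonal, so √2·a = 4r, giving a = 418.6 pm = 4.186 × 10^-8 cm.
With Z = 4, ρ = Z·M/(N_A·a³) = 4 × 83.61 / (6.022 × 10²³ × 7.335 × 10^-23) = 7.571 g/cm³.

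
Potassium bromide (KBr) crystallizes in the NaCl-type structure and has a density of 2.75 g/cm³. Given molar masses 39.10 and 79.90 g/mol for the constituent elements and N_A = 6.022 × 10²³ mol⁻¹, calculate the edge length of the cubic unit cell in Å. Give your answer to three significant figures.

M(KBr) = 119.0 g/mol; Z = 4 formula units per cell.
a³ = Z·M/(N_A·ρ) = 4 × 119.0 / (6.022 × 10²³ × 2.75) = 2.874 × 10^-22 cm³, so a = 6.600 × 10^-8 cm = 6.60 Å.

6.60 Å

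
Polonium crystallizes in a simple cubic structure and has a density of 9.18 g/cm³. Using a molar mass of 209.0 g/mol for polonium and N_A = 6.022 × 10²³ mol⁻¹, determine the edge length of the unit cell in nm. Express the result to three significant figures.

0.336 nm

With Z = 1 atom per simple cubic cell, a³ = Z·M/(N_A·ρ) = 1 × 209.0 / (6.022 × 10²³ × 9.180 g/cm³) = 3.781 × 10^-23 cm³.
a = (3.781 × 10^-23)^(1/3) = 3.356 × 10^-8 cm = 0.336 nm.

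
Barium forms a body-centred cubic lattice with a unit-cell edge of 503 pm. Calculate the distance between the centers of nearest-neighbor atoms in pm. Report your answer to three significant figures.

436 pm

In a BCC structure, atoms touch along the body diagonal, so √3·a = 4r; the nearest-neighbor distance equals 2r = 0.8660·a.
d = 0.8660 × 503 = 436 pm.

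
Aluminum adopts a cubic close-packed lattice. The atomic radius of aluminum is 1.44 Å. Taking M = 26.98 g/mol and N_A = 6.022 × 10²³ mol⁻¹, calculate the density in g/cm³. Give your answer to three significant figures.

In an FCC lattice, atoms touch along the face diagonal, so √2·a = 4r, giving a = 4.073 Å = 4.073 × 10^-8 cm.
With Z = 4, ρ = Z·M/(N_A·a³) = 4 × 26.98 / (6.022 × 10²³ × 6.757 × 10^-23) = 2.652 g/cm³.

2.65 g/cm³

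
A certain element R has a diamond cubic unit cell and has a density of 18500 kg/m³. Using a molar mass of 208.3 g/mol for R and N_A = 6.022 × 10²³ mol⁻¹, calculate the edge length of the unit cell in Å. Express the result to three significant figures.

5.31 Å

With Z = 8 atoms per diamond cubic cell, a³ = Z·M/(N_A·ρ) = 8 × 208.3 / (6.022 × 10²³ × 18.50 g/cm³) = 1.496 × 10^-22 cm³.
a = (1.496 × 10^-22)^(1/3) = 5.308 × 10^-8 cm = 5.31 Å.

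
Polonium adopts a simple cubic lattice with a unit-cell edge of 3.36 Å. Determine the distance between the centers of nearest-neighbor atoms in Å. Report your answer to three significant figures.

In a simple cubic structure, atoms touch along the cell edge, so a = 2r; the nearest-neighbor distance equals 2r = 1.000·a.
d = 1.000 × 3.36 = 3.36 Å.

3.36 Å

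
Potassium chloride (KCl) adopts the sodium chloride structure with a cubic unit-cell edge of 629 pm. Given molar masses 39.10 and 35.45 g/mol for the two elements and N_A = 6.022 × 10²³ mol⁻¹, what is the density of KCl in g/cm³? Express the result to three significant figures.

The sodium chloride structure contains Z = 4 formula units per cell; M(KCl) = 39.10 + 35.45 = 74.55 g/mol.
a³ = (6.290 × 10^-8 cm)³ = 2.489 × 10^-22 cm³.
ρ = 4 × 74.55 / (6.022 × 10²³ × 2.489 × 10^-22) = 1.990 g/cm³.

1.99 g/cm³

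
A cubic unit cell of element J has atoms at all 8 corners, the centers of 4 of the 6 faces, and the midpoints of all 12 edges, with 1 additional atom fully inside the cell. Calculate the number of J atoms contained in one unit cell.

Corner atoms are shared by 8 cells (1/8 each), face atoms by 2 (1/2 each), edge atoms by 4 (1/4 each), interior atoms are unshared.
Net atoms = 8 × 1/8 + 4 × 1/2 + 12 × 1/4 + 1 = 1 + 2 + 3 + 1 = 7.

7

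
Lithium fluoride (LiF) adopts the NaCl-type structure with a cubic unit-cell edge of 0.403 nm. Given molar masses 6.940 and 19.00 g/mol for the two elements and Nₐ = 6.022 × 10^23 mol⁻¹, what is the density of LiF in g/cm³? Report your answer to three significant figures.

The NaCl-type structure contains Z = 4 formula units per cell; M(LiF) = 6.940 + 19.00 = 25.94 g/mol.
a³ = (4.030 × 10^-8 cm)³ = 6.545 × 10^-23 cm³.
ρ = 4 × 25.94 / (6.022 × 10²³ × 6.545 × 10^-23) = 2.633 g/cm³.

2.63 g/cm³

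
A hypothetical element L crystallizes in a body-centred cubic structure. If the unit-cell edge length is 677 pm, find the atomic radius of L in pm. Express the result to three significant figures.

In a BCC lattice, atoms touch along the body diagonal, so √3·a = 4r.
r = √3·a/4 = 1.7321 × 677 / 4 = 293 pm.

293 pm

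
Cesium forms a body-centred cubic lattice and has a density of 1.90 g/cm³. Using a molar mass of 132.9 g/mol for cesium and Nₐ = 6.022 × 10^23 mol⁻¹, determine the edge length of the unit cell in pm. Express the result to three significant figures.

615 pm

With Z = 2 atoms per BCC cell, a³ = Z·M/(N_A·ρ) = 2 × 132.9 / (6.022 × 10²³ × 1.900 g/cm³) = 2.323 × 10^-22 cm³.
a = (2.323 × 10^-22)^(1/3) = 6.147 × 10^-8 cm = 615 pm.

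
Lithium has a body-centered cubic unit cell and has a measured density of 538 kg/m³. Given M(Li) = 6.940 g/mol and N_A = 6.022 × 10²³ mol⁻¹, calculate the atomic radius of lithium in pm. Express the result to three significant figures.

152 pm

For a BCC cell (Z = 2), a³ = Z·M/(N_A·ρ) = 2 × 6.940 / (6.022 × 10²³ × 0.5380) = 4.284 × 10^-23 cm³, so a = 3.499 × 10^-8 cm = 349.9 pm.
Atoms touch along the body diagonal, so √3·a = 4r, so r = 0.4330 × a = 152 pm.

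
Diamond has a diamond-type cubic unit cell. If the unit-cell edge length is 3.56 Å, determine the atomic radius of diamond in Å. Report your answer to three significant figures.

0.771 Å

In a diamond cubic lattice, nearest neighbors lie along the body diagonal with √3·a = 8r.
r = √3·a/8 = 1.7321 × 3.56 / 8 = 0.771 Å.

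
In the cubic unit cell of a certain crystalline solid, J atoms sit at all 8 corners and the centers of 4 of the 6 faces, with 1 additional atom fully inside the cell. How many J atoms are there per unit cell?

Corner atoms are shared by 8 cells (1/8 each), face atoms by 2 (1/2 each), interior atoms are unshared.
Net atoms = 8 × 1/8 + 4 × 1/2 + 1 = 1 + 2 + 1 = 4.

4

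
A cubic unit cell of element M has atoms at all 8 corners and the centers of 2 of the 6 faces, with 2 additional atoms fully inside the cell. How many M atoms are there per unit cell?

Corner atoms are shared by 8 cells (1/8 each), face atoms by 2 (1/2 each), interior atoms are unshared.
Net atoms = 8 × 1/8 + 2 × 1/2 + 2 = 1 + 1 + 2 = 4.

4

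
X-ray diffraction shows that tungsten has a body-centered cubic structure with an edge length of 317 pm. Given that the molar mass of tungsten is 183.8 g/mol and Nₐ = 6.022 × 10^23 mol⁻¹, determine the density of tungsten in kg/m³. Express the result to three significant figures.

A BCC unit cell contains Z = 2 atoms.
Cell volume: a³ = (317 pm)³ = (3.170 × 10^-8 cm)³ = 3.186 × 10^-23 cm³.
ρ = Z·M/(N_A·a³) = 2 × 183.8 / (6.022 × 10²³ × 3.186 × 10^-23) = 19.16 g/cm³ = 19200 kg/m³.

19200 kg/m³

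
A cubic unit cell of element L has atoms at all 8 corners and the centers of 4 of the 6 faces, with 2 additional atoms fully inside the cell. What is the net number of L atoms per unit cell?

5

Corner atoms are shared by 8 cells (1/8 each), face atoms by 2 (1/2 each), interior atoms are unshared.
Net atoms = 8 × 1/8 + 4 × 1/2 + 2 = 1 + 2 + 2 = 5.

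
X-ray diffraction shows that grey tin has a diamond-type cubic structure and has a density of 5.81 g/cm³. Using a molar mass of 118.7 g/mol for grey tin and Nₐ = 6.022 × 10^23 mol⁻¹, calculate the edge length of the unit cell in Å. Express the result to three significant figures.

With Z = 8 atoms per diamond cubic cell, a³ = Z·M/(N_A·ρ) = 8 × 118.7 / (6.022 × 10²³ × 5.810 g/cm³) = 2.714 × 10^-22 cm³.
a = (2.714 × 10^-22)^(1/3) = 6.475 × 10^-8 cm = 6.47 Å.

6.47 Å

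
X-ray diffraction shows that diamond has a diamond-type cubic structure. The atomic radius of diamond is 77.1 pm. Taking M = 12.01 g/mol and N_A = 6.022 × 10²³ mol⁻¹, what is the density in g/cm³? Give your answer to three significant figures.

3.53 g/cm³

In a diamond cubic lattice, nearest neighbors lie along the body diagonal with √3·a = 8r, giving a = 356.1 pm = 3.561 × 10^-8 cm.
With Z = 8, ρ = Z·M/(N_A·a³) = 8 × 12.01 / (6.022 × 10²³ × 4.516 × 10^-23) = 3.533 g/cm³.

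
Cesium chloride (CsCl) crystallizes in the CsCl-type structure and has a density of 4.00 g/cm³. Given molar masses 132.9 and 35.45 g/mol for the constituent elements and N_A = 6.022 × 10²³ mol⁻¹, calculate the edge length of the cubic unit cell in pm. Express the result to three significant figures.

412 pm

M(CsCl) = 168.35 g/mol; Z = 1 formula unit per cell.
a³ = Z·M/(N_A·ρ) = 1 × 168.35 / (6.022 × 10²³ × 4.00) = 6.989 × 10^-23 cm³, so a = 4.119 × 10^-8 cm = 412 pm.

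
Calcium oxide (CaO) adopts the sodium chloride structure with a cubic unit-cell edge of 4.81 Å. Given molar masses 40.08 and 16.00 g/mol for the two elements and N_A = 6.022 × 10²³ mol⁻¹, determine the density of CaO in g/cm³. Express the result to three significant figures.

The sodium chloride structure contains Z = 4 formula units per cell; M(CaO) = 40.08 + 16.00 = 56.08 g/mol.
a³ = (4.810 × 10^-8 cm)³ = 1.113 × 10^-22 cm³.
ρ = 4 × 56.08 / (6.022 × 10²³ × 1.113 × 10^-22) = 3.347 g/cm³.

3.35 g/cm³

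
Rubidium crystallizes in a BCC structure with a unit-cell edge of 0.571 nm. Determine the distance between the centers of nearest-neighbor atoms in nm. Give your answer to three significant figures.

0.495 nm

In a BCC structure, atoms touch along the body diagonal, so √3·a = 4r; the nearest-neighbor distance equals 2r = 0.8660·a.
d = 0.8660 × 0.571 = 0.495 nm.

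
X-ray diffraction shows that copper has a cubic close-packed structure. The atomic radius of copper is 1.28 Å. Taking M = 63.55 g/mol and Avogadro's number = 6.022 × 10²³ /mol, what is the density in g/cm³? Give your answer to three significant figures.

In an FCC lattice, atoms touch along the face diagonal, so √2·a = 4r, giving a = 3.620 Å = 3.620 × 10^-8 cm.
With Z = 4, ρ = Z·M/(N_A·a³) = 4 × 63.55 / (6.022 × 10²³ × 4.745 × 10^-23) = 8.895 g/cm³.

8.90 g/cm³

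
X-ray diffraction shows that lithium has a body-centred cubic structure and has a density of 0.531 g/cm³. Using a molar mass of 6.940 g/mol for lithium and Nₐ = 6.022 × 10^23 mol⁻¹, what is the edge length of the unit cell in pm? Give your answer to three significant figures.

With Z = 2 atoms per BCC cell, a³ = Z·M/(N_A·ρ) = 2 × 6.940 / (6.022 × 10²³ × 0.5310 g/cm³) = 4.341 × 10^-23 cm³.
a = (4.341 × 10^-23)^(1/3) = 3.514 × 10^-8 cm = 351 pm.

351 pm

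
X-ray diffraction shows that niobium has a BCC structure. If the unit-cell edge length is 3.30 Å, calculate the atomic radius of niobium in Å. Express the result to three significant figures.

In a BCC lattice, atoms touch along the body diagonal, so √3·a = 4r.
r = √3·a/4 = 1.7321 × 3.30 / 4 = 1.43 Å.

1.43 Å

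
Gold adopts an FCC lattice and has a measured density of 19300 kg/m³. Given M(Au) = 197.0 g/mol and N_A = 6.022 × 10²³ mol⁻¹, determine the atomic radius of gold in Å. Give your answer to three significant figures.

For an FCC cell (Z = 4), a³ = Z·M/(N_A·ρ) = 4 × 197.0 / (6.022 × 10²³ × 19.30) = 6.780 × 10^-23 cm³, so a = 4.078 × 10^-8 cm = 4.078 Å.
Atoms touch along the face diagonal, so √2·a = 4r, so r = 0.3536 × a = 1.44 Å.

1.44 Å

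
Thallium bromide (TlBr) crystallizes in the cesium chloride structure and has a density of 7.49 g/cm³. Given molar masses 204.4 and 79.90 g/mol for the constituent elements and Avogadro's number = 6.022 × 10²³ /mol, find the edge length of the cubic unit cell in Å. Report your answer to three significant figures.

M(TlBr) = 284.3 g/mol; Z = 1 formula unit per cell.
a³ = Z·M/(N_A·ρ) = 1 × 284.3 / (6.022 × 10²³ × 7.49) = 6.303 × 10^-23 cm³, so a = 3.980 × 10^-8 cm = 3.98 Å.

3.98 Å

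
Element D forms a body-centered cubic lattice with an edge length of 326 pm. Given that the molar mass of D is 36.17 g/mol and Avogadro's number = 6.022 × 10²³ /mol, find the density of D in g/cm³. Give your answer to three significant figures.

A BCC unit cell contains Z = 2 atoms.
Cell volume: a³ = (326 pm)³ = (3.260 × 10^-8 cm)³ = 3.465 × 10^-23 cm³.
ρ = Z·M/(N_A·a³) = 2 × 36.17 / (6.022 × 10²³ × 3.465 × 10^-23) = 3.467 g/cm³.

3.47 g/cm³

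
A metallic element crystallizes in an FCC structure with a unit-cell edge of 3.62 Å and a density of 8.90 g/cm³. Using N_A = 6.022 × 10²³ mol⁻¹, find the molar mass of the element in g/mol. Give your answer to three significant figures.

63.6 g/mol

An FCC cell has Z = 4 atoms; a = 3.620 × 10^-8 cm.
M = ρ·N_A·a³/Z = 8.90 × 6.022 × 10²³ × 4.744 × 10^-23 / 4 = 63.6 g/mol.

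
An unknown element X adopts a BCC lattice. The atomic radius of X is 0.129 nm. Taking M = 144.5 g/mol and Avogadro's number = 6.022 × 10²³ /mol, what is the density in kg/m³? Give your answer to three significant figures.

In a BCC lattice, atoms touch along the body diagonal, so √3·a = 4r, giving a = 0.2979 nm = 2.979 × 10^-8 cm.
With Z = 2, ρ = Z·M/(N_A·a³) = 2 × 144.5 / (6.022 × 10²³ × 2.644 × 10^-23) = 18.15 g/cm³ = 18200 kg/m³.

18200 kg/m³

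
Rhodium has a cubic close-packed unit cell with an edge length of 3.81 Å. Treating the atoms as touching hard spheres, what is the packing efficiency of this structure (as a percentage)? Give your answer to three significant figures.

In an FCC lattice atoms touch along the face diagonal, so √2·a = 4r, so r = 0.3536a = 1.347 Å.
Packing fraction = Z·(4/3)πr³ / a³ = 4 × (4/3)π × (1.347)³ / (3.81)³ = 0.7405 = 74.0%.

74.0%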